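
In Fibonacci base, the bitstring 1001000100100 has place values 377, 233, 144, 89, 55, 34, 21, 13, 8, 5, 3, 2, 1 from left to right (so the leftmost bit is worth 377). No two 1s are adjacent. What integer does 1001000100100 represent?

482

Summing the place values of the 1 bits: 377 + 89 + 13 + 3 = 482.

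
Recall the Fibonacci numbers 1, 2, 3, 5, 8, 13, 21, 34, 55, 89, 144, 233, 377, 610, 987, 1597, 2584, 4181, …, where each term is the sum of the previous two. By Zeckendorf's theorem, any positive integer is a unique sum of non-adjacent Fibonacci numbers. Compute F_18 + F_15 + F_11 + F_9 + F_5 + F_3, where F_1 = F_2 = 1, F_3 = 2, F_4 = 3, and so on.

F_18 + F_15 + F_11 + F_9 + F_5 + F_3 = 2584 + 610 + 89 + 34 + 5 + 2 = 3324.

3324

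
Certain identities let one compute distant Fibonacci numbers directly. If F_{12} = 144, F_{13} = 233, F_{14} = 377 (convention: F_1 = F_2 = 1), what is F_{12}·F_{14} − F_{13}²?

-1

144·377 − 233² = 54288 − 54289 = -1. (Cassini's identity: F_{k−1}F_{k+1} − F_k² = (−1)^k.)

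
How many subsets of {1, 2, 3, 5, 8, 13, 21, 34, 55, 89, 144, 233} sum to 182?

Each representation comes from the Zeckendorf form by replacing some F_k with F_{k−1} + F_{k−2} where possible.
182 = 144+34+3+1 = 144+21+13+3+1 = 89+55+34+3+1 = 144+21+8+5+3+1 = … (2 more), for 6 in all.

6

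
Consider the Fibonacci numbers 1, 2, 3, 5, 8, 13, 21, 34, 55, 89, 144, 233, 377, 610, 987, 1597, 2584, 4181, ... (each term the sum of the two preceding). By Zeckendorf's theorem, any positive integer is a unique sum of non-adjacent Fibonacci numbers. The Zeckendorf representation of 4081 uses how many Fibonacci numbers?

Greedily peel off the largest Fibonacci term at each step:
4081: greatest Fibonacci not exceeding it is 2584, leaving 1497
1497: greatest Fibonacci not exceeding it is 987, leaving 510
510: greatest Fibonacci not exceeding it is 377, leaving 133
133: greatest Fibonacci not exceeding it is 89, leaving 44
44: greatest Fibonacci not exceeding it is 34, leaving 10
10: greatest Fibonacci not exceeding it is 8, leaving 2
2: greatest Fibonacci not exceeding it is 2, leaving 0
4081 = 2584 + 987 + 377 + 89 + 34 + 8 + 2, which has 7 terms.

7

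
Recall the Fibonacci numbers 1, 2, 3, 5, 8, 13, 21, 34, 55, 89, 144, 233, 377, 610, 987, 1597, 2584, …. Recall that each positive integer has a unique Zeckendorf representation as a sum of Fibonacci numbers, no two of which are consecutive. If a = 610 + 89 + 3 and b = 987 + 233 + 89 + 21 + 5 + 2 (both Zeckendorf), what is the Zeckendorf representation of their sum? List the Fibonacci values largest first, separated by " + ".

1597 + 377 + 55 + 8 + 2

The two numbers are 702 and 1337, so their sum is 2039.
Repeatedly subtract the largest Fibonacci number that fits:
take 1597 (≤ 2039); 2039 − 1597 = 442
take 377 (≤ 442); 442 − 377 = 65
take 55 (≤ 65); 65 − 55 = 10
take 8 (≤ 10); 10 − 8 = 2
take 2 (≤ 2); 2 − 2 = 0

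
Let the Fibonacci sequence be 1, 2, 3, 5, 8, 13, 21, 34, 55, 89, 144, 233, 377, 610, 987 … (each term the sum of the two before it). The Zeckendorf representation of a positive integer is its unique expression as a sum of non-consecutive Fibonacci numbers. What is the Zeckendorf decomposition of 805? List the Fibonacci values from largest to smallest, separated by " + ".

subtract 610 from 805: 195 remains
subtract 144 from 195: 51 remains
subtract 34 from 51: 17 remains
subtract 13 from 17: 4 remains
subtract 3 from 4: 1 remains
subtract 1 from 1: 0 remains
So 805 = 610 + 144 + 34 + 13 + 3 + 1, with no two terms consecutive in the sequence.

610 + 144 + 34 + 13 + 3 + 1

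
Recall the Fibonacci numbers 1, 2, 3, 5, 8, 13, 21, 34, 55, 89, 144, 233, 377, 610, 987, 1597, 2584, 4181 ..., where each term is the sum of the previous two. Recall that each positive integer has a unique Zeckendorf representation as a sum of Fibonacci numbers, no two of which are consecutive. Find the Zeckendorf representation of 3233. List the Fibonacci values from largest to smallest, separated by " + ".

2584 + 610 + 34 + 5

Repeatedly subtract the largest Fibonacci number that fits:
3233 − 2584 = 649
649 − 610 = 39
39 − 34 = 5
5 − 5 = 0
So 3233 = 2584 + 610 + 34 + 5, with no two terms consecutive in the sequence.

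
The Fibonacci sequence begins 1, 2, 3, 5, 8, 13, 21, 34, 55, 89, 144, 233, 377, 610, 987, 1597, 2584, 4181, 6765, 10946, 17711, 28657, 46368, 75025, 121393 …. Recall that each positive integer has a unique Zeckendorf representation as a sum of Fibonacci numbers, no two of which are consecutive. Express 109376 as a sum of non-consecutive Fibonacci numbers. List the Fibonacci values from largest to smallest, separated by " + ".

75025 + 28657 + 4181 + 987 + 377 + 144 + 5

Greedy algorithm:
take 75025 (≤ 109376); 109376 − 75025 = 34351
take 28657 (≤ 34351); 34351 − 28657 = 5694
take 4181 (≤ 5694); 5694 − 4181 = 1513
take 987 (≤ 1513); 1513 − 987 = 526
take 377 (≤ 526); 526 − 377 = 149
take 144 (≤ 149); 149 − 144 = 5
take 5 (≤ 5); 5 − 5 = 0
So 109376 = 75025 + 28657 + 4181 + 987 + 377 + 144 + 5, with no two terms consecutive in the sequence.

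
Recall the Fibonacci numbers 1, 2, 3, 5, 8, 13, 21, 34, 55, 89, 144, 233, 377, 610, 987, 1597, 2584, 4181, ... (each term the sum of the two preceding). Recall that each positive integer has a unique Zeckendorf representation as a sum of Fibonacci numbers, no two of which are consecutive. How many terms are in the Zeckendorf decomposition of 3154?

6

Greedy algorithm:
largest Fibonacci ≤ 3154 is 2584; 3154 − 2584 = 570
largest Fibonacci ≤ 570 is 377; 570 − 377 = 193
largest Fibonacci ≤ 193 is 144; 193 − 144 = 49
largest Fibonacci ≤ 49 is 34; 49 − 34 = 15
largest Fibonacci ≤ 15 is 13; 15 − 13 = 2
largest Fibonacci ≤ 2 is 2; 2 − 2 = 0
3154 = 2584 + 377 + 144 + 34 + 13 + 2, which has 6 terms.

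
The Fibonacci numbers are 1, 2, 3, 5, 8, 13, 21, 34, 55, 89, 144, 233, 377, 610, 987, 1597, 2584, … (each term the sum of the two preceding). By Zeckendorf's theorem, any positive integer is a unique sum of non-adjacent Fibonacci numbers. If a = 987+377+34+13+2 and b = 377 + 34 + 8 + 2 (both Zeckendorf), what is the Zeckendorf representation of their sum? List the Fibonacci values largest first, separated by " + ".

1597 + 233 + 3 + 1

The two numbers are 1413 and 421, so their sum is 1834.
Repeatedly subtract the largest Fibonacci number that fits:
subtract 1597 from 1834: 237 remains
subtract 233 from 237: 4 remains
subtract 3 from 4: 1 remains
subtract 1 from 1: 0 remains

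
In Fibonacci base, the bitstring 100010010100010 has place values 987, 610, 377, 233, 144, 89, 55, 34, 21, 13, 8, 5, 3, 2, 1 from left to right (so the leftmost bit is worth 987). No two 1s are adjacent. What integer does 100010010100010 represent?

Summing the place values of the 1 bits: 987 + 144 + 34 + 13 + 2 = 1180.

1180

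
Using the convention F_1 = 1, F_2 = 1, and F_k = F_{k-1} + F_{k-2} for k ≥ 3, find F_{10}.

55

Iterating the recurrence up to F_{5} = 5 and F_{4} = 3:
F_{6} = F_{5} + F_{4} = 5 + 3 = 8
F_{7} = F_{6} + F_{5} = 8 + 5 = 13
F_{8} = F_{7} + F_{6} = 13 + 8 = 21
F_{9} = F_{8} + F_{7} = 21 + 13 = 34
F_{10} = F_{9} + F_{8} = 34 + 21 = 55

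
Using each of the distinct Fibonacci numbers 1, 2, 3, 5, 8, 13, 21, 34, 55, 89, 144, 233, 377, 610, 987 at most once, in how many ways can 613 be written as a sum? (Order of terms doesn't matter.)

Starting from the Zeckendorf form and repeatedly splitting a term F_k into F_{k−1} + F_{k−2} (when neither is already used) reaches every representation.
613 = 610+3 = 610+2+1 = 377+233+3 = 377+233+2+1 = … (8 more), for 12 in all.

12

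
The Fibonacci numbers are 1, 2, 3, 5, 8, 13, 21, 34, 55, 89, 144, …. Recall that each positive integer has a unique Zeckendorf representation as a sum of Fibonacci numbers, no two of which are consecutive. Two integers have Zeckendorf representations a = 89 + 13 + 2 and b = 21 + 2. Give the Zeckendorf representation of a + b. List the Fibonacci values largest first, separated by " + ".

89 + 34 + 3 + 1

The two numbers are 104 and 23, so their sum is 127.
subtract 89 from 127: 38 remains
subtract 34 from 38: 4 remains
subtract 3 from 4: 1 remains
subtract 1 from 1: 0 remains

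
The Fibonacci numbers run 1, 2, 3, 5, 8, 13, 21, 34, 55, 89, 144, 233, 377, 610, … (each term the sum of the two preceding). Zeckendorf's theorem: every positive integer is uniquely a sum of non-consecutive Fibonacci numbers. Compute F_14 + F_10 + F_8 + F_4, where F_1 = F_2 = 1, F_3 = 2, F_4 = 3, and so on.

F_14 + F_10 + F_8 + F_4 = 377 + 55 + 21 + 3 = 456.

456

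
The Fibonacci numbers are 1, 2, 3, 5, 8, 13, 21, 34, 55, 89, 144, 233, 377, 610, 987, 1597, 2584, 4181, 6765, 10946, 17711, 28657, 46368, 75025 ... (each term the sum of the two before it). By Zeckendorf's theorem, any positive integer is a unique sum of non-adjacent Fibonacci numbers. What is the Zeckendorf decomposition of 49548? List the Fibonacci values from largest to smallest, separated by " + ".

take 46368 (≤ 49548); 49548 − 46368 = 3180
take 2584 (≤ 3180); 3180 − 2584 = 596
take 377 (≤ 596); 596 − 377 = 219
take 144 (≤ 219); 219 − 144 = 75
take 55 (≤ 75); 75 − 55 = 20
take 13 (≤ 20); 20 − 13 = 7
take 5 (≤ 7); 7 − 5 = 2
take 2 (≤ 2); 2 − 2 = 0
So 49548 = 46368 + 2584 + 377 + 144 + 55 + 13 + 5 + 2, with no two terms consecutive in the sequence.

46368 + 2584 + 377 + 144 + 55 + 13 + 5 + 2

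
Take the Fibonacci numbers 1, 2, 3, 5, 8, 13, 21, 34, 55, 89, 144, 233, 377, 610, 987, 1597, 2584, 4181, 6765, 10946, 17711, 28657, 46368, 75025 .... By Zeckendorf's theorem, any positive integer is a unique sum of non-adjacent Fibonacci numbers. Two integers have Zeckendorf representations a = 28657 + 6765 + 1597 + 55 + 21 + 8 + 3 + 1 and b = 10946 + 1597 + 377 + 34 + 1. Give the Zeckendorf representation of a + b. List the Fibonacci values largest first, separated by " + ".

46368 + 2584 + 987 + 89 + 34

The two numbers are 37107 and 12955, so their sum is 50062.
subtract 46368 from 50062: 3694 remains
subtract 2584 from 3694: 1110 remains
subtract 987 from 1110: 123 remains
subtract 89 from 123: 34 remains
subtract 34 from 34: 0 remains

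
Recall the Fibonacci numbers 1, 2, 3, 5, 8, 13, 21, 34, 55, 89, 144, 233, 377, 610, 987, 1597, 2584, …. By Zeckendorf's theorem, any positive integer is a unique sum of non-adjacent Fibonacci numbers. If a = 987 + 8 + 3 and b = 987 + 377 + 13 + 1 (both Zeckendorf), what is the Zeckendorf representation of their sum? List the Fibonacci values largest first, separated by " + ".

The two numbers are 998 and 1378, so their sum is 2376.
2376 − 1597 = 779
779 − 610 = 169
169 − 144 = 25
25 − 21 = 4
4 − 3 = 1
1 − 1 = 0

1597 + 610 + 144 + 21 + 3 + 1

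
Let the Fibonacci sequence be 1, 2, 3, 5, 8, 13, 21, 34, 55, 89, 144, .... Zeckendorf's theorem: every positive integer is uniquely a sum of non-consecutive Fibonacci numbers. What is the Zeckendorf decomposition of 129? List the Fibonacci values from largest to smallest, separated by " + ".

89 + 34 + 5 + 1

take 89 (≤ 129); 129 − 89 = 40
take 34 (≤ 40); 40 − 34 = 6
take 5 (≤ 6); 6 − 5 = 1
take 1 (≤ 1); 1 − 1 = 0
So 129 = 89 + 34 + 5 + 1, with no two terms consecutive in the sequence.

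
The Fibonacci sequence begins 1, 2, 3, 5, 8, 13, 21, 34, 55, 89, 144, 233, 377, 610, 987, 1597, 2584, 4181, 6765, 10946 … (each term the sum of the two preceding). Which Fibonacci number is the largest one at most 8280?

6765 ≤ 8280 < 10946, so the largest Fibonacci number not exceeding 8280 is 6765.

6765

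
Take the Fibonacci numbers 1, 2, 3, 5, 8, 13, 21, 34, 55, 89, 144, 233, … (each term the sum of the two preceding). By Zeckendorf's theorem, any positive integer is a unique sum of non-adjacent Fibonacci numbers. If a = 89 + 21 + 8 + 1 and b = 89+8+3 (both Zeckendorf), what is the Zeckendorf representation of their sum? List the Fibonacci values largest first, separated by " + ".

The two numbers are 119 and 100, so their sum is 219.
Greedily peel off the largest Fibonacci term at each step:
largest Fibonacci ≤ 219 is 144; 219 − 144 = 75
largest Fibonacci ≤ 75 is 55; 75 − 55 = 20
largest Fibonacci ≤ 20 is 13; 20 − 13 = 7
largest Fibonacci ≤ 7 is 5; 7 − 5 = 2
largest Fibonacci ≤ 2 is 2; 2 − 2 = 0

144 + 55 + 13 + 5 + 2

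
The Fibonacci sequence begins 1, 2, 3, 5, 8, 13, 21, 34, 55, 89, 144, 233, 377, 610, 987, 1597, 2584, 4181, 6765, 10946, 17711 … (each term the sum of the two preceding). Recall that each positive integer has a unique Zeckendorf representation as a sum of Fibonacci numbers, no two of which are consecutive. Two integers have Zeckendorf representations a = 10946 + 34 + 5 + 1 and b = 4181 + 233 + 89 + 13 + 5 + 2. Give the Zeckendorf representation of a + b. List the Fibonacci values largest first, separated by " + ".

The two numbers are 10986 and 4523, so their sum is 15509.
take 10946 (≤ 15509); 15509 − 10946 = 4563
take 4181 (≤ 4563); 4563 − 4181 = 382
take 377 (≤ 382); 382 − 377 = 5
take 5 (≤ 5); 5 − 5 = 0

10946 + 4181 + 377 + 5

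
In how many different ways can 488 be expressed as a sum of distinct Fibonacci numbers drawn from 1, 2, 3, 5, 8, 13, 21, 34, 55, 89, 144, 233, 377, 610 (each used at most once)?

Each representation comes from the Zeckendorf form by replacing some F_k with F_{k−1} + F_{k−2} where possible.
488 = 377+89+21+1 = 377+89+13+8+1 = 377+55+34+21+1 = 233+144+89+21+1 = 377+89+13+5+3+1 = … (7 more), for 12 in all.

12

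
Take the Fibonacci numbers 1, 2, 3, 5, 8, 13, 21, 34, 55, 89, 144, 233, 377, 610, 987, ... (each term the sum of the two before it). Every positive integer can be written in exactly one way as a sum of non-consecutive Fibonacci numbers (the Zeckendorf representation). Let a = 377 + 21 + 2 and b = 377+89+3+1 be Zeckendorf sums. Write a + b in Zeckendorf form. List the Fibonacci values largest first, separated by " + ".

The two numbers are 400 and 470, so their sum is 870.
610 ≤ 870 < 987, so take 610; remainder 260
233 ≤ 260 < 377, so take 233; remainder 27
21 ≤ 27 < 34, so take 21; remainder 6
5 ≤ 6 < 8, so take 5; remainder 1
1 ≤ 1 < 2, so take 1; remainder 0

610 + 233 + 21 + 5 + 1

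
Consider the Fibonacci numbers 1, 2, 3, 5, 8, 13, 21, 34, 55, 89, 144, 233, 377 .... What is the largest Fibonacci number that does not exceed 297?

233 ≤ 297 < 377, so the largest Fibonacci number not exceeding 297 is 233.

233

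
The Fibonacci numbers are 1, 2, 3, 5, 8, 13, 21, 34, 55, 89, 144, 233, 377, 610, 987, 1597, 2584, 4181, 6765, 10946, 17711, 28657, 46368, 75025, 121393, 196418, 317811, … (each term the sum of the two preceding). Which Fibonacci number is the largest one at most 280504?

196418 ≤ 280504 < 317811, so the largest Fibonacci number not exceeding 280504 is 196418.

196418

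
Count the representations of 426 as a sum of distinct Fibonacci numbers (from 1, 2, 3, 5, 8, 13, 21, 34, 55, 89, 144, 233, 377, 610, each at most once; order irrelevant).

Starting from the Zeckendorf form and repeatedly splitting a term F_k into F_{k−1} + F_{k−2} (when neither is already used) reaches every representation.
426 = 377+34+13+2 = 377+34+8+5+2 = 233+144+34+13+2 = 377+21+13+8+5+2 = … (5 more), for 9 in all.

9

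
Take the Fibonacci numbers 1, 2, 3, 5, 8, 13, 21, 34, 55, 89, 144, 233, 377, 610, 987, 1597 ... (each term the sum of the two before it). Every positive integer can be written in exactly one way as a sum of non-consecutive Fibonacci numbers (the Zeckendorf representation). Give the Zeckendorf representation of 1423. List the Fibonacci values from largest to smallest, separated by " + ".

Greedily peel off the largest Fibonacci term at each step:
subtract 987 from 1423: 436 remains
subtract 377 from 436: 59 remains
subtract 55 from 59: 4 remains
subtract 3 from 4: 1 remains
subtract 1 from 1: 0 remains
So 1423 = 987 + 377 + 55 + 3 + 1, with no two terms consecutive in the sequence.

987 + 377 + 55 + 3 + 1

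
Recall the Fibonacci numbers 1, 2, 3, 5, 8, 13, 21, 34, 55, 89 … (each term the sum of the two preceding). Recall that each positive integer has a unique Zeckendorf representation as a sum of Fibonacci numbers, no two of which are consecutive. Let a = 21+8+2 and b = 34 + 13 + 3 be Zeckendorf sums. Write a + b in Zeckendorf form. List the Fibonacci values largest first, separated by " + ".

55 + 21 + 5

The two numbers are 31 and 50, so their sum is 81.
Greedily peel off the largest Fibonacci term at each step:
subtract 55 from 81: 26 remains
subtract 21 from 26: 5 remains
subtract 5 from 5: 0 remains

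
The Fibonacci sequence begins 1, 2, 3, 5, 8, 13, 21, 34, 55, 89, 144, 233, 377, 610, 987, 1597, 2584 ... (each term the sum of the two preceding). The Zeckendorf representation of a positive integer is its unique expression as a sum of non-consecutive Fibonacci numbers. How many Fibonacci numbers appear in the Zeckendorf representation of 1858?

1858 − 1597 = 261
261 − 233 = 28
28 − 21 = 7
7 − 5 = 2
2 − 2 = 0
1858 = 1597 + 233 + 21 + 5 + 2, which has 5 terms.

5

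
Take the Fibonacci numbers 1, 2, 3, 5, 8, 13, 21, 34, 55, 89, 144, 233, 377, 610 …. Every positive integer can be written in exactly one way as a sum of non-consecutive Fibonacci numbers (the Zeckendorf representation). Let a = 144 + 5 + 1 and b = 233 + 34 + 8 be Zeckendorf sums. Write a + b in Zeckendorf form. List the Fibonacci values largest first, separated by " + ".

The two numbers are 150 and 275, so their sum is 425.
subtract 377 from 425: 48 remains
subtract 34 from 48: 14 remains
subtract 13 from 14: 1 remains
subtract 1 from 1: 0 remains

377 + 34 + 13 + 1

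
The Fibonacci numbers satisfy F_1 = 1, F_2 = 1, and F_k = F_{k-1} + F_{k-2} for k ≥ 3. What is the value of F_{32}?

2178309

Iterating the recurrence up to F_{26} = 121393 and F_{25} = 75025:
F_{27} = F_{26} + F_{25} = 121393 + 75025 = 196418
F_{28} = F_{27} + F_{26} = 196418 + 121393 = 317811
F_{29} = F_{28} + F_{27} = 317811 + 196418 = 514229
F_{30} = F_{29} + F_{28} = 514229 + 317811 = 832040
F_{31} = F_{30} + F_{29} = 832040 + 514229 = 1346269
F_{32} = F_{31} + F_{30} = 1346269 + 832040 = 2178309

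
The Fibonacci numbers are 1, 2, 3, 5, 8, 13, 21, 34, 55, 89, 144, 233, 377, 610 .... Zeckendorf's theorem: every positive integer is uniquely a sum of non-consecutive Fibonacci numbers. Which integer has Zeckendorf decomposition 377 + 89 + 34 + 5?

377 + 89 + 34 + 5 = 505.

505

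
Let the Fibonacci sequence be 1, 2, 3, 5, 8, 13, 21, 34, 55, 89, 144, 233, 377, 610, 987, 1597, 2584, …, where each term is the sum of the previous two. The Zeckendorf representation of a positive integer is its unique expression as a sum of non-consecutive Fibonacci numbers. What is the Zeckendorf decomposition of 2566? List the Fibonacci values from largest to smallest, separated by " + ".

Greedily peel off the largest Fibonacci term at each step:
1597 ≤ 2566 < 2584, so take 1597; remainder 969
610 ≤ 969 < 987, so take 610; remainder 359
233 ≤ 359 < 377, so take 233; remainder 126
89 ≤ 126 < 144, so take 89; remainder 37
34 ≤ 37 < 55, so take 34; remainder 3
3 ≤ 3 < 5, so take 3; remainder 0
So 2566 = 1597 + 610 + 233 + 89 + 34 + 3, with no two terms consecutive in the sequence.

1597 + 610 + 233 + 89 + 34 + 3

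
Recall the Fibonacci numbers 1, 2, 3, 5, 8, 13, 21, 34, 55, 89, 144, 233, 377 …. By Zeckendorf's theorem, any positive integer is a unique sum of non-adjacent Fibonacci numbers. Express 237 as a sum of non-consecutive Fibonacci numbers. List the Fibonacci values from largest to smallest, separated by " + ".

233 + 3 + 1

subtract 233 from 237: 4 remains
subtract 3 from 4: 1 remains
subtract 1 from 1: 0 remains
So 237 = 233 + 3 + 1, with no two terms consecutive in the sequence.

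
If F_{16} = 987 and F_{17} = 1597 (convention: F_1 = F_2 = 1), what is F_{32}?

2178309

By the doubling identity F_{2k} = F_k(2F_{k+1} − F_k): F_{32} = 987·(2·1597 − 987) = 987·2207 = 2178309.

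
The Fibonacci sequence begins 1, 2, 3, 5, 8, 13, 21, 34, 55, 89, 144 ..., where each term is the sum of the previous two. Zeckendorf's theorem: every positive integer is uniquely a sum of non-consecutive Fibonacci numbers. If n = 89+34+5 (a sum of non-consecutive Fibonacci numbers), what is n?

128

89+34+5 = 128.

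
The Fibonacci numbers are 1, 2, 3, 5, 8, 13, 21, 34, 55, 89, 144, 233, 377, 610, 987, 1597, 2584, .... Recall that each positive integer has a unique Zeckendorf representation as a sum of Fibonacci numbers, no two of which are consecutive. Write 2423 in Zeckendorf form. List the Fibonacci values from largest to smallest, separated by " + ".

1597 + 610 + 144 + 55 + 13 + 3 + 1

Repeatedly subtract the largest Fibonacci number that fits:
2423: greatest Fibonacci not exceeding it is 1597, leaving 826
826: greatest Fibonacci not exceeding it is 610, leaving 216
216: greatest Fibonacci not exceeding it is 144, leaving 72
72: greatest Fibonacci not exceeding it is 55, leaving 17
17: greatest Fibonacci not exceeding it is 13, leaving 4
4: greatest Fibonacci not exceeding it is 3, leaving 1
1: greatest Fibonacci not exceeding it is 1, leaving 0
So 2423 = 1597 + 610 + 144 + 55 + 13 + 3 + 1, with no two terms consecutive in the sequence.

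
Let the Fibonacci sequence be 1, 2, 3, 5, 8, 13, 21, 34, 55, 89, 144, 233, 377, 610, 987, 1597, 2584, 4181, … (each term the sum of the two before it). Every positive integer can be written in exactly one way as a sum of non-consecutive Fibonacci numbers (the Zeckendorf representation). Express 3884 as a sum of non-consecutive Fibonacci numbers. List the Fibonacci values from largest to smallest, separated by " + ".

3884: greatest Fibonacci not exceeding it is 2584, leaving 1300
1300: greatest Fibonacci not exceeding it is 987, leaving 313
313: greatest Fibonacci not exceeding it is 233, leaving 80
80: greatest Fibonacci not exceeding it is 55, leaving 25
25: greatest Fibonacci not exceeding it is 21, leaving 4
4: greatest Fibonacci not exceeding it is 3, leaving 1
1: greatest Fibonacci not exceeding it is 1, leaving 0
So 3884 = 2584 + 987 + 233 + 55 + 21 + 3 + 1, with no two terms consecutive in the sequence.

2584 + 987 + 233 + 55 + 21 + 3 + 1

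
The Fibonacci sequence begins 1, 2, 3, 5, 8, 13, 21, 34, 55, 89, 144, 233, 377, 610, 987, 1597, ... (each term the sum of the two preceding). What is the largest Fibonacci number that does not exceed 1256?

987

987 ≤ 1256 < 1597, so the largest Fibonacci number not exceeding 1256 is 987.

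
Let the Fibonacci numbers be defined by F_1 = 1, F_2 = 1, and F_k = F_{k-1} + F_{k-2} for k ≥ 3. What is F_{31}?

Iterating the recurrence up to F_{25} = 75025 and F_{24} = 46368:
F_{26} = F_{25} + F_{24} = 75025 + 46368 = 121393
F_{27} = F_{26} + F_{25} = 121393 + 75025 = 196418
F_{28} = F_{27} + F_{26} = 196418 + 121393 = 317811
F_{29} = F_{28} + F_{27} = 317811 + 196418 = 514229
F_{30} = F_{29} + F_{28} = 514229 + 317811 = 832040
F_{31} = F_{30} + F_{29} = 832040 + 514229 = 1346269

1346269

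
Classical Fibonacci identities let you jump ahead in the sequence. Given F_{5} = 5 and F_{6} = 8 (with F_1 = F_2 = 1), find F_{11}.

89

By F_{2k+1} = F_k² + F_{k+1}²: F_{11} = 5² + 8² = 25 + 64 = 89.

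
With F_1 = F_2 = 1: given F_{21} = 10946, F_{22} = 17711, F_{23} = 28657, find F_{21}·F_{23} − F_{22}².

10946·28657 − 17711² = 313679522 − 313679521 = 1. (Cassini's identity: F_{k−1}F_{k+1} − F_k² = (−1)^k.)

1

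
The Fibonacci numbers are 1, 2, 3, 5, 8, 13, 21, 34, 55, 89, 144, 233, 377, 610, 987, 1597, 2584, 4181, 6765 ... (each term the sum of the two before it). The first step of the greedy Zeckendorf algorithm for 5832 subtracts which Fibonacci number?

4181

4181 ≤ 5832 < 6765, so the largest Fibonacci number not exceeding 5832 is 4181.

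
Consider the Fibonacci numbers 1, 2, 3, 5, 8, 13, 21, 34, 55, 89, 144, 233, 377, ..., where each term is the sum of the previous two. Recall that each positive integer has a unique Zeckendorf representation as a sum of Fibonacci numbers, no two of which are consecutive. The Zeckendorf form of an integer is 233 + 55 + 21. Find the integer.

233 + 55 + 21 = 309.

309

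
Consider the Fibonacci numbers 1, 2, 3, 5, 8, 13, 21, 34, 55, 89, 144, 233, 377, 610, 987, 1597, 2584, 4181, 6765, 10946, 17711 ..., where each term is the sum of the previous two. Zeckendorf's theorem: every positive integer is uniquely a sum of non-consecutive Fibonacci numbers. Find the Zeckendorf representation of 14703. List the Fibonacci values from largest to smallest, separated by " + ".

10946 + 2584 + 987 + 144 + 34 + 8

Greedily peel off the largest Fibonacci term at each step:
14703 − 10946 = 3757
3757 − 2584 = 1173
1173 − 987 = 186
186 − 144 = 42
42 − 34 = 8
8 − 8 = 0
So 14703 = 10946 + 2584 + 987 + 144 + 34 + 8, with no two terms consecutive in the sequence.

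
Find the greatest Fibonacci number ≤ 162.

144 ≤ 162 < 233, so the largest Fibonacci number not exceeding 162 is 144.

144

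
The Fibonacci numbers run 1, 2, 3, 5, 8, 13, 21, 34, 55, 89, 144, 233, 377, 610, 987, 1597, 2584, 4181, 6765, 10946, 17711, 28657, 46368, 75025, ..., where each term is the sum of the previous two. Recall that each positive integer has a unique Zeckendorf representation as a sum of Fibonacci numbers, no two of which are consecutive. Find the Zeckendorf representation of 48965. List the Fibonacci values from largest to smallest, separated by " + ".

Greedy algorithm:
48965: greatest Fibonacci not exceeding it is 46368, leaving 2597
2597: greatest Fibonacci not exceeding it is 2584, leaving 13
13: greatest Fibonacci not exceeding it is 13, leaving 0
So 48965 = 46368 + 2584 + 13, with no two terms consecutive in the sequence.

46368 + 2584 + 13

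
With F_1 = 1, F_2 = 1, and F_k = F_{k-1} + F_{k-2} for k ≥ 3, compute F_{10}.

Iterating the recurrence up to F_{2} = 1 and F_{1} = 1:
F_{3} = F_{2} + F_{1} = 1 + 1 = 2
F_{4} = F_{3} + F_{2} = 2 + 1 = 3
F_{5} = F_{4} + F_{3} = 3 + 2 = 5
F_{6} = F_{5} + F_{4} = 5 + 3 = 8
F_{7} = F_{6} + F_{5} = 8 + 5 = 13
F_{8} = F_{7} + F_{6} = 13 + 8 = 21
F_{9} = F_{8} + F_{7} = 21 + 13 = 34
F_{10} = F_{9} + F_{8} = 34 + 21 = 55

55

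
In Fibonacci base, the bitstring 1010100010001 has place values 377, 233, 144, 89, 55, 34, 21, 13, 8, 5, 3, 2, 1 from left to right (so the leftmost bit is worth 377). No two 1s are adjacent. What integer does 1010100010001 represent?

585

Summing the place values of the 1 bits: 377 + 144 + 55 + 8 + 1 = 585.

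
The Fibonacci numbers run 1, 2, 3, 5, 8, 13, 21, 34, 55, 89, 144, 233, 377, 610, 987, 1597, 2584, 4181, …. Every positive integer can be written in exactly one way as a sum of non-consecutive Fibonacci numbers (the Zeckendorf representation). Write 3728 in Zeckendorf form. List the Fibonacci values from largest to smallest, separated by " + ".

Repeatedly subtract the largest Fibonacci number that fits:
largest Fibonacci ≤ 3728 is 2584; 3728 − 2584 = 1144
largest Fibonacci ≤ 1144 is 987; 1144 − 987 = 157
largest Fibonacci ≤ 157 is 144; 157 − 144 = 13
largest Fibonacci ≤ 13 is 13; 13 − 13 = 0
So 3728 = 2584 + 987 + 144 + 13, with no two terms consecutive in the sequence.

2584 + 987 + 144 + 13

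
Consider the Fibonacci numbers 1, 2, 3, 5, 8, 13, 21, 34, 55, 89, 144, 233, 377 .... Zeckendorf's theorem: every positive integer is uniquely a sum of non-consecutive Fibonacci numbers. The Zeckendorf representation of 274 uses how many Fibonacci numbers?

4

largest Fibonacci ≤ 274 is 233; 274 − 233 = 41
largest Fibonacci ≤ 41 is 34; 41 − 34 = 7
largest Fibonacci ≤ 7 is 5; 7 − 5 = 2
largest Fibonacci ≤ 2 is 2; 2 − 2 = 0
274 = 233 + 34 + 5 + 2, which has 4 terms.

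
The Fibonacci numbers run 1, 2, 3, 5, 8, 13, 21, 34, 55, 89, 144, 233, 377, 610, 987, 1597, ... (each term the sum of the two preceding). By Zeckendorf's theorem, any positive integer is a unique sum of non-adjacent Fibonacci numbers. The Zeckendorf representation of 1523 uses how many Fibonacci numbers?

5

1523 − 987 = 536
536 − 377 = 159
159 − 144 = 15
15 − 13 = 2
2 − 2 = 0
1523 = 987 + 377 + 144 + 13 + 2, which has 5 terms.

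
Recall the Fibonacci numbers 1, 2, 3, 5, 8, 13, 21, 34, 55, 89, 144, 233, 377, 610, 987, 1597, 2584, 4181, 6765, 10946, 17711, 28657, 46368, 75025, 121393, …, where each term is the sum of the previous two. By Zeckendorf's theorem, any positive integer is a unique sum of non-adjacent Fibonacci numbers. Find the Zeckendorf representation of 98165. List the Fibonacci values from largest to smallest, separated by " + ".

98165 − 75025 = 23140
23140 − 17711 = 5429
5429 − 4181 = 1248
1248 − 987 = 261
261 − 233 = 28
28 − 21 = 7
7 − 5 = 2
2 − 2 = 0
So 98165 = 75025 + 17711 + 4181 + 987 + 233 + 21 + 5 + 2, with no two terms consecutive in the sequence.

75025 + 17711 + 4181 + 987 + 233 + 21 + 5 + 2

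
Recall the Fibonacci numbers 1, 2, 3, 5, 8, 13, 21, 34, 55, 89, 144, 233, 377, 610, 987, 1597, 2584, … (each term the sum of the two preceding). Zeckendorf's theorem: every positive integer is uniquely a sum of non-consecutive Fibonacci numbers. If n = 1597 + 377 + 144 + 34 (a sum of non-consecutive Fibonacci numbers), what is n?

1597 + 377 + 144 + 34 = 2152.

2152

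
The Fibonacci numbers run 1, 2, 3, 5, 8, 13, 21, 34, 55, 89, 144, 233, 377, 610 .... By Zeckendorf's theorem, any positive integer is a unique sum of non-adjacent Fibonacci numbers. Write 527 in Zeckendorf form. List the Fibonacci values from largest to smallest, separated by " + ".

377 + 144 + 5 + 1

527 − 377 = 150
150 − 144 = 6
6 − 5 = 1
1 − 1 = 0
So 527 = 377 + 144 + 5 + 1, with no two terms consecutive in the sequence.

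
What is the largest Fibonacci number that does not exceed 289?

233

233 ≤ 289 < 377, so the largest Fibonacci number not exceeding 289 is 233.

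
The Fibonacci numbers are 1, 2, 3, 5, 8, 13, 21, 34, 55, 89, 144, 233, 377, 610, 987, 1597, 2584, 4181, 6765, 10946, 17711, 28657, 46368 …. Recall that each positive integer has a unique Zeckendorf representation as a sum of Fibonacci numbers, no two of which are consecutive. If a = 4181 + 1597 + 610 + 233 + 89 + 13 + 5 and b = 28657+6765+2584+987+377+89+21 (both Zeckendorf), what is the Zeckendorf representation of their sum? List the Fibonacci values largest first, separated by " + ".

The two numbers are 6728 and 39480, so their sum is 46208.
28657 ≤ 46208 < 46368, so take 28657; remainder 17551
10946 ≤ 17551 < 17711, so take 10946; remainder 6605
4181 ≤ 6605 < 6765, so take 4181; remainder 2424
1597 ≤ 2424 < 2584, so take 1597; remainder 827
610 ≤ 827 < 987, so take 610; remainder 217
144 ≤ 217 < 233, so take 144; remainder 73
55 ≤ 73 < 89, so take 55; remainder 18
13 ≤ 18 < 21, so take 13; remainder 5
5 ≤ 5 < 8, so take 5; remainder 0

28657 + 10946 + 4181 + 1597 + 610 + 144 + 55 + 13 + 5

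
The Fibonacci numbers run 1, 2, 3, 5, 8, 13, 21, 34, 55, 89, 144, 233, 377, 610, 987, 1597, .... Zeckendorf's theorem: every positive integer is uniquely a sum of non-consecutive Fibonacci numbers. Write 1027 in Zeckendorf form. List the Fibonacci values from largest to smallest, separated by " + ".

987 + 34 + 5 + 1

largest Fibonacci ≤ 1027 is 987; 1027 − 987 = 40
largest Fibonacci ≤ 40 is 34; 40 − 34 = 6
largest Fibonacci ≤ 6 is 5; 6 − 5 = 1
largest Fibonacci ≤ 1 is 1; 1 − 1 = 0
So 1027 = 987 + 34 + 5 + 1, with no two terms consecutive in the sequence.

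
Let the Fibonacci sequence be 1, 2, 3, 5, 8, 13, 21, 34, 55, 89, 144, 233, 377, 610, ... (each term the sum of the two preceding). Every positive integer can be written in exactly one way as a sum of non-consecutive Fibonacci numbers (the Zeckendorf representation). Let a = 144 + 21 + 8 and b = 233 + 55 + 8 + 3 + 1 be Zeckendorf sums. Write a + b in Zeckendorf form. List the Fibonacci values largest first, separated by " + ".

The two numbers are 173 and 300, so their sum is 473.
Repeatedly subtract the largest Fibonacci number that fits:
largest Fibonacci ≤ 473 is 377; 473 − 377 = 96
largest Fibonacci ≤ 96 is 89; 96 − 89 = 7
largest Fibonacci ≤ 7 is 5; 7 − 5 = 2
largest Fibonacci ≤ 2 is 2; 2 − 2 = 0

377 + 89 + 5 + 2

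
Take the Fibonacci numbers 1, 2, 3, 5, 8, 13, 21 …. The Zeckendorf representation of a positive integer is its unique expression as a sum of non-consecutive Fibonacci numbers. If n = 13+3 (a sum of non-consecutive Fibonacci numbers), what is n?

16

13+3 = 16.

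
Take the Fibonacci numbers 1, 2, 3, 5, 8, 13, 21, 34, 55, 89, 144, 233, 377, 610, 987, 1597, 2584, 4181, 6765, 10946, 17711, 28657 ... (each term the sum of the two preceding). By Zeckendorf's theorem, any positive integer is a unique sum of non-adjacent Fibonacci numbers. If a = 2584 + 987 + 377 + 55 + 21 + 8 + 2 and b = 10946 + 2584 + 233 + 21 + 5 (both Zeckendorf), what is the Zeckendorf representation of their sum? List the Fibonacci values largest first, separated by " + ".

17711 + 89 + 21 + 2

The two numbers are 4034 and 13789, so their sum is 17823.
Greedily peel off the largest Fibonacci term at each step:
17823: greatest Fibonacci not exceeding it is 17711, leaving 112
112: greatest Fibonacci not exceeding it is 89, leaving 23
23: greatest Fibonacci not exceeding it is 21, leaving 2
2: greatest Fibonacci not exceeding it is 2, leaving 0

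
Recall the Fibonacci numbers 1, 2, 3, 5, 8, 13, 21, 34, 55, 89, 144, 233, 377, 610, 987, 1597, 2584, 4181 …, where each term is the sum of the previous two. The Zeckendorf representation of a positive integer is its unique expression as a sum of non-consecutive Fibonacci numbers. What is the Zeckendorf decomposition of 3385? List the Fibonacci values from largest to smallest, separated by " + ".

2584 + 610 + 144 + 34 + 13

largest Fibonacci ≤ 3385 is 2584; 3385 − 2584 = 801
largest Fibonacci ≤ 801 is 610; 801 − 610 = 191
largest Fibonacci ≤ 191 is 144; 191 − 144 = 47
largest Fibonacci ≤ 47 is 34; 47 − 34 = 13
largest Fibonacci ≤ 13 is 13; 13 − 13 = 0
So 3385 = 2584 + 610 + 144 + 34 + 13, with no two terms consecutive in the sequence.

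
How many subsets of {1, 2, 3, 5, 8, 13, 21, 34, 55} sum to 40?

Starting from the Zeckendorf form and repeatedly splitting a term F_k into F_{k−1} + F_{k−2} (when neither is already used) reaches every representation.
40 = 34+5+1 = 34+3+2+1 = 21+13+5+1 = 21+13+3+2+1 = 21+8+5+3+2+1 — 5 representations.

5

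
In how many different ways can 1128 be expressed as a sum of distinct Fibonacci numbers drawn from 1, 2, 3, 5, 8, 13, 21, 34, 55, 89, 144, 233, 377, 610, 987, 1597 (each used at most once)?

1128 = 987+89+34+13+5 = 987+89+34+13+3+2 = 610+377+89+34+13+5 = 987+89+34+8+5+3+2 = 610+377+89+34+13+3+2 = … (10 more), for 15 in all.

15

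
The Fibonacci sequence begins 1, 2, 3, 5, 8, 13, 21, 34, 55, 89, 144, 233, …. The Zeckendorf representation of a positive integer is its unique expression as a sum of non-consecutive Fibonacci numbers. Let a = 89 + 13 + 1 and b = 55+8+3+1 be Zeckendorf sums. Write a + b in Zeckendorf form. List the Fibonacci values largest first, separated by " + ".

144 + 21 + 5

The two numbers are 103 and 67, so their sum is 170.
170 − 144 = 26
26 − 21 = 5
5 − 5 = 0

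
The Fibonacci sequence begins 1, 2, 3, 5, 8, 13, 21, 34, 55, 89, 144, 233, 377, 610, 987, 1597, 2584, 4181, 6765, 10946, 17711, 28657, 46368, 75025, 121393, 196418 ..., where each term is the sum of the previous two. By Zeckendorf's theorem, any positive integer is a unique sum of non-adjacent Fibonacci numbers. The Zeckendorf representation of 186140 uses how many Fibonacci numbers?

6

186140 − 121393 = 64747
64747 − 46368 = 18379
18379 − 17711 = 668
668 − 610 = 58
58 − 55 = 3
3 − 3 = 0
186140 = 121393 + 46368 + 17711 + 610 + 55 + 3, which has 6 terms.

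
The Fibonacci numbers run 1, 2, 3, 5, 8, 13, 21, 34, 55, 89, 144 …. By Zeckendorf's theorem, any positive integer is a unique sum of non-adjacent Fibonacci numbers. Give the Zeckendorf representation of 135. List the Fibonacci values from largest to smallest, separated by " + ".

89 + 34 + 8 + 3 + 1

Greedily peel off the largest Fibonacci term at each step:
135 − 89 = 46
46 − 34 = 12
12 − 8 = 4
4 − 3 = 1
1 − 1 = 0
So 135 = 89 + 34 + 8 + 3 + 1, with no two terms consecutive in the sequence.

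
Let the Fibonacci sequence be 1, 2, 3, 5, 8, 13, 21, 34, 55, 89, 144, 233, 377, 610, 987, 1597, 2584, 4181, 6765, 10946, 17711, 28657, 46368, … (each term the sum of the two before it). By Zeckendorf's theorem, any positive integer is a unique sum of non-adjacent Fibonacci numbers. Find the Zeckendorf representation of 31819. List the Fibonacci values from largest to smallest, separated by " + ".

31819 − 28657 = 3162
3162 − 2584 = 578
578 − 377 = 201
201 − 144 = 57
57 − 55 = 2
2 − 2 = 0
So 31819 = 28657 + 2584 + 377 + 144 + 55 + 2, with no two terms consecutive in the sequence.

28657 + 2584 + 377 + 144 + 55 + 2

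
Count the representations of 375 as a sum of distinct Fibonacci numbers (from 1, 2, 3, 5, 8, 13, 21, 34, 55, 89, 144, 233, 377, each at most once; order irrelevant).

6

375 = 233+89+34+13+5+1 = 233+89+34+13+3+2+1 = 233+89+34+8+5+3+2+1 = 233+89+21+13+8+5+3+2+1 = 233+55+34+21+13+8+5+3+2+1 = … (1 more), for 6 in all.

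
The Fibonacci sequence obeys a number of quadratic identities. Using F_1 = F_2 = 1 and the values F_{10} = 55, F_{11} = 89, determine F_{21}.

By the addition formula F_{m+n} = F_m F_{n+1} + F_{m−1} F_n with m=11, n=10: F_{21} = 89·89 + 55·55 = 7921 + 3025 = 10946.

10946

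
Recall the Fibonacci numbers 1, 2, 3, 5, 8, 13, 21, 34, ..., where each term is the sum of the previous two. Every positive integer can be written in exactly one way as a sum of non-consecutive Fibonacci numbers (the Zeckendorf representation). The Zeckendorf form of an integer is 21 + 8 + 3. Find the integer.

21 + 8 + 3 = 32.

32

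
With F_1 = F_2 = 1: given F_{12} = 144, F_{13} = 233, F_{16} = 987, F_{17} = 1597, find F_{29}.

By the addition formula F_{m+n} = F_m F_{n+1} + F_{m−1} F_n with m=13, n=16: F_{29} = 233·1597 + 144·987 = 372101 + 142128 = 514229.

514229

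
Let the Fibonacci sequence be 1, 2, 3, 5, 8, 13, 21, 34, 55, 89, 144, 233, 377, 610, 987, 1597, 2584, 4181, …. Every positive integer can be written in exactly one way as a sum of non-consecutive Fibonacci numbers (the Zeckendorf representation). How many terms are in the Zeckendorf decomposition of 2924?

2924: greatest Fibonacci not exceeding it is 2584, leaving 340
340: greatest Fibonacci not exceeding it is 233, leaving 107
107: greatest Fibonacci not exceeding it is 89, leaving 18
18: greatest Fibonacci not exceeding it is 13, leaving 5
5: greatest Fibonacci not exceeding it is 5, leaving 0
2924 = 2584 + 233 + 89 + 13 + 5, which has 5 terms.

5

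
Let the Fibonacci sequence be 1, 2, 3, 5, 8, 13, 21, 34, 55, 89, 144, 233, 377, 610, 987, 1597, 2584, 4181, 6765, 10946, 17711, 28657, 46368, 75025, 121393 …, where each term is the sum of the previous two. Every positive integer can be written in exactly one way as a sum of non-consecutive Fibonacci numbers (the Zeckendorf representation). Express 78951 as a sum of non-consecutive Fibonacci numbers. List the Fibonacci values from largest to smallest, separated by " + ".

75025 + 2584 + 987 + 233 + 89 + 21 + 8 + 3 + 1

take 75025 (≤ 78951); 78951 − 75025 = 3926
take 2584 (≤ 3926); 3926 − 2584 = 1342
take 987 (≤ 1342); 1342 − 987 = 355
take 233 (≤ 355); 355 − 233 = 122
take 89 (≤ 122); 122 − 89 = 33
take 21 (≤ 33); 33 − 21 = 12
take 8 (≤ 12); 12 − 8 = 4
take 3 (≤ 4); 4 − 3 = 1
take 1 (≤ 1); 1 − 1 = 0
So 78951 = 75025 + 2584 + 987 + 233 + 89 + 21 + 8 + 3 + 1, with no two terms consecutive in the sequence.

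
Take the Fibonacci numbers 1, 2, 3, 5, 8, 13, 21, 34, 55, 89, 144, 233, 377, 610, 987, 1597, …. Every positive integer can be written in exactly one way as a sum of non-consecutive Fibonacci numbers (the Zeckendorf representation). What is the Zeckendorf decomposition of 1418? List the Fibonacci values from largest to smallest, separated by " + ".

Greedy algorithm:
largest Fibonacci ≤ 1418 is 987; 1418 − 987 = 431
largest Fibonacci ≤ 431 is 377; 431 − 377 = 54
largest Fibonacci ≤ 54 is 34; 54 − 34 = 20
largest Fibonacci ≤ 20 is 13; 20 − 13 = 7
largest Fibonacci ≤ 7 is 5; 7 − 5 = 2
largest Fibonacci ≤ 2 is 2; 2 − 2 = 0
So 1418 = 987 + 377 + 34 + 13 + 5 + 2, with no two terms consecutive in the sequence.

987 + 377 + 34 + 13 + 5 + 2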